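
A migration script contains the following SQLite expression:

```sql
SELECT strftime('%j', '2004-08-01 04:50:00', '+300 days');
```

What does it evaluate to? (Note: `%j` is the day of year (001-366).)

148

First apply '+300 days': 2004-08-01 04:50:00 → 2005-05-28 04:50:00.
Day-of-year for 2005-05-28: days since 2005-01-01 inclusive = 148, zero-padded to 148.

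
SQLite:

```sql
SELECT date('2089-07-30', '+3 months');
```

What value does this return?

Adding +3 months to 2089-07-30 gives 2089-10-30.

2089-10-30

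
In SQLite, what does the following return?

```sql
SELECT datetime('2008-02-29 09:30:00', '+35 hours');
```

+35 hours from 2008-02-29 09:30:00 is 2008-03-01 20:30:00 (crosses midnight).

2008-03-01 20:30:00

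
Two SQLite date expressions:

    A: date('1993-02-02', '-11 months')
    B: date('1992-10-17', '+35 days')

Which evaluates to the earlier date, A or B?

A

A = 1992-03-02.
B = 1992-11-21.
A is earlier.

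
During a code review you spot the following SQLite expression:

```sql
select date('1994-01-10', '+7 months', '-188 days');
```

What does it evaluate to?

Adding +7 months to 1994-01-10 gives 1994-08-10.
Applying '-188 days' to 1994-08-10: counting 188 days back gives 1994-02-03.

1994-02-03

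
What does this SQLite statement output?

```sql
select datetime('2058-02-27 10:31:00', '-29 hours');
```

2058-02-26 05:31:00

-29 hours from 2058-02-27 10:31:00 is 2058-02-26 05:31:00 (crosses midnight).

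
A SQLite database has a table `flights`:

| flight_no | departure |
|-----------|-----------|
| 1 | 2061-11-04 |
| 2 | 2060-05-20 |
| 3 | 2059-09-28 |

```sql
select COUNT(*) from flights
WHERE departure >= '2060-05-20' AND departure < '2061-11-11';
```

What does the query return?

Rows in [2060-05-20, 2061-11-11): 2061-11-04, 2060-05-20 → 2 rows.

2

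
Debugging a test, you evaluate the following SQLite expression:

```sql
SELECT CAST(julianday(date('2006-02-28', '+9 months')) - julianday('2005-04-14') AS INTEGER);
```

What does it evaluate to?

Adding +9 months to 2006-02-28 gives 2006-11-28.
16 days remain in April 2005 after the 14th (30 − 14).
Full months from May 2005 through October 2006 contribute their day counts.
Then 28 days into November 2006.
Total: 16 + 31 + 30 + 31 + 31 + 30 + 31 + 30 + 31 + 31 + 28 + 31 + 30 + 31 + 30 + 31 + 31 + 30 + 31 + 28 = 593.

593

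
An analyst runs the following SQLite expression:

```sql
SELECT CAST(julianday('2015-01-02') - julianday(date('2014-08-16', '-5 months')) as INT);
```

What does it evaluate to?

292

Adding -5 months to 2014-08-16 gives 2014-03-16.
15 days remain in March 2014 after the 16th (31 − 16).
Full months from April 2014 through December 2014 contribute their day counts.
Then 2 days into January 2015.
Total: 15 + 30 + 31 + 30 + 31 + 31 + 30 + 31 + 30 + 31 + 2 = 292.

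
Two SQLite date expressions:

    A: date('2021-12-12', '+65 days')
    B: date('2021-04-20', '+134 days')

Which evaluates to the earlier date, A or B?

A = 2022-02-15.
B = 2021-09-01.
B is earlier.

B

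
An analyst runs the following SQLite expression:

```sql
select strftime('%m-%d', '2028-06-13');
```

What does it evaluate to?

`%m-%d` extracts the month-day: 06-13.

06-13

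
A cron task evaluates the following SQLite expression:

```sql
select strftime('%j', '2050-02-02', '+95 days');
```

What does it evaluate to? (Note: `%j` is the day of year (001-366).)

First apply '+95 days': 2050-02-02 → 2050-05-08.
Day-of-year for 2050-05-08: days since 2050-01-01 inclusive = 128, zero-padded to 128.

128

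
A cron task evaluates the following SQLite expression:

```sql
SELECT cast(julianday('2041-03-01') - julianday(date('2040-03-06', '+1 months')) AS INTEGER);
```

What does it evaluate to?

Adding +1 month to 2040-03-06 gives 2040-04-06.
24 days remain in April 2040 after the 6th (30 − 6).
Full months from May 2040 through February 2041 contribute their day counts.
Then 1 day into March 2041.
Total: 24 + 31 + 30 + 31 + 31 + 30 + 31 + 30 + 31 + 31 + 28 + 1 = 329.

329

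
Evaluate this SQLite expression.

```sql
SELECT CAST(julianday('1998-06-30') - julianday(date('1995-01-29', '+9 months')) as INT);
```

975

Adding +9 months to 1995-01-29 gives 1995-10-29.
2 days remain in October 1995 after the 29th (31 − 29).
Full months from November 1995 through May 1998 contribute their day counts.
Then 30 days into June 1998.
Total: 2 + 30 + 31 + 31 + 29 + 31 + 30 + 31 + 30 + 31 + 31 + 30 + 31 + 30 + 31 + 31 + 28 + 31 + 30 + 31 + 30 + 31 + 31 + 30 + 31 + 30 + 31 + 31 + 28 + 31 + 30 + 31 + 30 = 975.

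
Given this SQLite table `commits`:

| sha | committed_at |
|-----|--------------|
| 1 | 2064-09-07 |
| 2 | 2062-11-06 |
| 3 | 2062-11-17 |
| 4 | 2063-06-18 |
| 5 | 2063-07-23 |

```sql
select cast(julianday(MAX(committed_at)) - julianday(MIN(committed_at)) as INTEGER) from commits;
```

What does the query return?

671

MIN = 2062-11-06, MAX = 2064-09-07.
24 days remain in November 2062 after the 6th (30 − 6).
Full months from December 2062 through August 2064 contribute their day counts.
Then 7 days into September 2064.
Total: 24 + 31 + 31 + 28 + 31 + 30 + 31 + 30 + 31 + 31 + 30 + 31 + 30 + 31 + 31 + 29 + 31 + 30 + 31 + 30 + 31 + 31 + 7 = 671.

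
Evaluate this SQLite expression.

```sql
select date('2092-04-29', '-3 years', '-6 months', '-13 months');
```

2087-09-29

Adding -3 years to 2092-04-29 gives 2089-04-29.
Adding -6 months to 2089-04-29 gives 2088-10-29.
Adding -13 months to 2088-10-29 gives 2087-09-29.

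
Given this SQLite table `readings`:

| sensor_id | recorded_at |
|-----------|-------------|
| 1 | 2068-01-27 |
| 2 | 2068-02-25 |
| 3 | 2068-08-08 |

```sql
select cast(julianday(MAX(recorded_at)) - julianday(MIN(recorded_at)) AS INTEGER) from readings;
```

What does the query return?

194

MIN = 2068-01-27, MAX = 2068-08-08.
4 days remain in January 2068 after the 27th (31 − 27).
Full months from February 2068 through July 2068 contribute their day counts.
Then 8 days into August 2068.
Total: 4 + 29 + 31 + 30 + 31 + 30 + 31 + 8 = 194.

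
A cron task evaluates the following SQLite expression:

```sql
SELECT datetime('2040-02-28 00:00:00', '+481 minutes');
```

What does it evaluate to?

481 minutes = 8h 1m; +481 minutes from 2040-02-28 00:00:00 is 2040-02-28 08:01:00.

2040-02-28 08:01:00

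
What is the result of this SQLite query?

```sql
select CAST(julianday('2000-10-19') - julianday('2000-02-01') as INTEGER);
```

261

28 days remain in February 2000 after the 1st (29 − 1).
Full months from March 2000 through September 2000 contribute their day counts.
Then 19 days into October 2000.
Total: 28 + 31 + 30 + 31 + 30 + 31 + 31 + 30 + 19 = 261.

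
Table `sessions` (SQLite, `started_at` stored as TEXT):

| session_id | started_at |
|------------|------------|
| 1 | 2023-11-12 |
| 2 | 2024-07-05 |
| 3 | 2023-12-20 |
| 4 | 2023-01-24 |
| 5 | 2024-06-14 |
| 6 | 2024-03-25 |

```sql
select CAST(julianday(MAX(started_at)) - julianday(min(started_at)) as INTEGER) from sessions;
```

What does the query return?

MIN = 2023-01-24, MAX = 2024-07-05.
7 days remain in January 2023 after the 24th (31 − 24).
Full months from February 2023 through June 2024 contribute their day counts.
Then 5 days into July 2024.
Total: 7 + 28 + 31 + 30 + 31 + 30 + 31 + 31 + 30 + 31 + 30 + 31 + 31 + 29 + 31 + 30 + 31 + 30 + 5 = 528.

528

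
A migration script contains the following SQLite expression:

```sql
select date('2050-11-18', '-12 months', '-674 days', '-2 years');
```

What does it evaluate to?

Adding -12 months to 2050-11-18 gives 2049-11-18.
Applying '-674 days' to 2049-11-18: counting 674 days back gives 2048-01-14.
Adding -2 years to 2048-01-14 gives 2046-01-14.

2046-01-14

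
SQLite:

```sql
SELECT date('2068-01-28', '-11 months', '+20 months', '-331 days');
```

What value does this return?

Adding -11 months to 2068-01-28 gives 2067-02-28.
Adding +20 months to 2067-02-28 gives 2068-10-28.
Applying '-331 days' to 2068-10-28: counting 331 days back gives 2067-12-02.

2067-12-02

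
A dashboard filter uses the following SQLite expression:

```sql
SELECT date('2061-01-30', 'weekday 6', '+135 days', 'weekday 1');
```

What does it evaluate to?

`weekday 6` advances to the next Saturday; 2061-01-30 is a Sunday, so it moves forward to 2061-02-05.
Applying '+135 days' to 2061-02-05: counting 135 days forward gives 2061-06-20.
`weekday 1` advances to the next Monday; 2061-06-20 is already a Monday, so it stays at 2061-06-20.

2061-06-20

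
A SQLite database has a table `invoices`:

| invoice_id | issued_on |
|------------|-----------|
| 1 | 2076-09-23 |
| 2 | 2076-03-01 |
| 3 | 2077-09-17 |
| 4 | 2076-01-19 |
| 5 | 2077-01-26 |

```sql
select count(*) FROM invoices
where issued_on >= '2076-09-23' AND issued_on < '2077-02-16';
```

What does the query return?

Rows in [2076-09-23, 2077-02-16): 2076-09-23, 2077-01-26 → 2 rows.

2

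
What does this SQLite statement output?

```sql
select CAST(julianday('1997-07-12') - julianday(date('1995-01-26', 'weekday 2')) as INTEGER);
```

893

`weekday 2` advances to the next Tuesday; 1995-01-26 is a Thursday, so it moves forward to 1995-01-31.
0 days remain in January 1995 after the 31st (31 − 31).
Full months from February 1995 through June 1997 contribute their day counts.
Then 12 days into July 1997.
Total: 0 + 28 + 31 + 30 + 31 + 30 + 31 + 31 + 30 + 31 + 30 + 31 + 31 + 29 + 31 + 30 + 31 + 30 + 31 + 31 + 30 + 31 + 30 + 31 + 31 + 28 + 31 + 30 + 31 + 30 + 12 = 893.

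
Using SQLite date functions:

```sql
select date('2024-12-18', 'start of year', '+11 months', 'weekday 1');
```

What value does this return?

`start of year` rewinds 2024-12-18 to 2024-01-01.
Adding +11 months to 2024-01-01 gives 2024-12-01.
`weekday 1` advances to the next Monday; 2024-12-01 is a Sunday, so it moves forward to 2024-12-02.

2024-12-02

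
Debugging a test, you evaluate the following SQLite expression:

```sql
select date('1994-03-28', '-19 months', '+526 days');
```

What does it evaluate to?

1994-02-05

Adding -19 months to 1994-03-28 gives 1992-08-28.
Applying '+526 days' to 1992-08-28: counting 526 days forward gives 1994-02-05.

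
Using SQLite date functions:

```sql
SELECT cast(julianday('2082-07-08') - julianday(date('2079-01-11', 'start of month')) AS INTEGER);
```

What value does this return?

`start of month` rewinds 2079-01-11 to 2079-01-01.
30 days remain in January 2079 after the 1st (31 − 1).
Full months from February 2079 through June 2082 contribute their day counts.
Then 8 days into July 2082.
Total: 30 + 28 + 31 + 30 + 31 + 30 + 31 + 31 + 30 + 31 + 30 + 31 + 31 + 29 + 31 + 30 + 31 + 30 + 31 + 31 + 30 + 31 + 30 + 31 + 31 + 28 + 31 + 30 + 31 + 30 + 31 + 31 + 30 + 31 + 30 + 31 + 31 + 28 + 31 + 30 + 31 + 30 + 8 = 1284.

1284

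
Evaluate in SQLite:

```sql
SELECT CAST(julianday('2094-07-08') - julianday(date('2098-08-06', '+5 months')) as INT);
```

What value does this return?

-1643

Adding +5 months to 2098-08-06 gives 2099-01-06.
23 days remain in July 2094 after the 8th (31 − 8).
Full months from August 2094 through December 2098 contribute their day counts.
Then 6 days into January 2099.
Total: 23 + 31 + 30 + 31 + 30 + 31 + 31 + 28 + 31 + 30 + 31 + 30 + 31 + 31 + 30 + 31 + 30 + 31 + 31 + 29 + 31 + 30 + 31 + 30 + 31 + 31 + 30 + 31 + 30 + 31 + 31 + 28 + 31 + 30 + 31 + 30 + 31 + 31 + 30 + 31 + 30 + 31 + 31 + 28 + 31 + 30 + 31 + 30 + 31 + 31 + 30 + 31 + 30 + 31 + 6 = 1643.
The subtraction is earlier − later, so the result is −1643 → -1643.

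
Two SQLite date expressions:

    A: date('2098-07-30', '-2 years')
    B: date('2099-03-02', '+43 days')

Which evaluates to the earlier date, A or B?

A = 2096-07-30.
B = 2099-04-14.
A is earlier.

A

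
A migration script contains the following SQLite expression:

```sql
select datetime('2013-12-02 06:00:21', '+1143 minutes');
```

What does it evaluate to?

2013-12-03 01:03:21

1143 minutes = 19h 3m; +1143 minutes from 2013-12-02 06:00:21 is 2013-12-03 01:03:21 (crosses midnight).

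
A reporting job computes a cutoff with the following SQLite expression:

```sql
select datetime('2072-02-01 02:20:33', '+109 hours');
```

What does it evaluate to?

+109 hours from 2072-02-01 02:20:33 is 2072-02-05 15:20:33 (crosses midnight).

2072-02-05 15:20:33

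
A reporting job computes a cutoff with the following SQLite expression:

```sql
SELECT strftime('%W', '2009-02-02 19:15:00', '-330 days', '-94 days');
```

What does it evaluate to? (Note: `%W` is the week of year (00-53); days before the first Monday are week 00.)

First apply '-330 days', '-94 days': 2009-02-02 19:15:00 → 2007-12-06 19:15:00.
2007-12-06 is a Thursday. SQLite's %W counts Mondays since the year started; the result is 49.

49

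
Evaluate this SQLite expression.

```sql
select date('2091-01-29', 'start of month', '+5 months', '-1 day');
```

2091-05-31

`start of month` rewinds 2091-01-29 to 2091-01-01.
Adding +5 months to 2091-01-01 gives 2091-06-01.
Going back 1 day from 2091-06-01 reaches 2091-05-31 (last day of May, 31 days).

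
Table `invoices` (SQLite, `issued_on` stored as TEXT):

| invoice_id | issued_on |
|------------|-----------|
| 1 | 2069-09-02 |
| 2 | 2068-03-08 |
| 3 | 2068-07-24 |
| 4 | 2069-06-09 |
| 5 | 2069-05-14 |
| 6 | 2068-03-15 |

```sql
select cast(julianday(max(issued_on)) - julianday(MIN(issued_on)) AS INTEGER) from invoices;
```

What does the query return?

MIN = 2068-03-08, MAX = 2069-09-02.
23 days remain in March 2068 after the 8th (31 − 8).
Full months from April 2068 through August 2069 contribute their day counts.
Then 2 days into September 2069.
Total: 23 + 30 + 31 + 30 + 31 + 31 + 30 + 31 + 30 + 31 + 31 + 28 + 31 + 30 + 31 + 30 + 31 + 31 + 2 = 543.

543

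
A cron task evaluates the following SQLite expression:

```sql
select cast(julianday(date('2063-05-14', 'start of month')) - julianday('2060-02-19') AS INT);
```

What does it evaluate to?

`start of month` rewinds 2063-05-14 to 2063-05-01.
10 days remain in February 2060 after the 19th (29 − 19).
Full months from March 2060 through April 2063 contribute their day counts.
Then 1 day into May 2063.
Total: 10 + 31 + 30 + 31 + 30 + 31 + 31 + 30 + 31 + 30 + 31 + 31 + 28 + 31 + 30 + 31 + 30 + 31 + 31 + 30 + 31 + 30 + 31 + 31 + 28 + 31 + 30 + 31 + 30 + 31 + 31 + 30 + 31 + 30 + 31 + 31 + 28 + 31 + 30 + 1 = 1167.

1167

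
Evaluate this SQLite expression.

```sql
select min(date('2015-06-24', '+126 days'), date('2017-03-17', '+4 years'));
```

date('2015-06-24', '+126 days') → 2015-10-28.
date('2017-03-17', '+4 years') → 2021-03-17.
Earlier of the two is 2015-10-28.

2015-10-28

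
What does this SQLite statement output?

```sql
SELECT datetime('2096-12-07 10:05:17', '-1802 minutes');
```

2096-12-06 04:03:17

1802 minutes = 30h 2m; -1802 minutes from 2096-12-07 10:05:17 is 2096-12-06 04:03:17 (crosses midnight).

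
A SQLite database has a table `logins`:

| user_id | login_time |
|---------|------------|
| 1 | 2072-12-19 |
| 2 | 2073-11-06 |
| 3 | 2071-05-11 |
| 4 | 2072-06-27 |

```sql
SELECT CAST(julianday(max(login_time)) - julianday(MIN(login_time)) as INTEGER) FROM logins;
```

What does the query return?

910

MIN = 2071-05-11, MAX = 2073-11-06.
20 days remain in May 2071 after the 11th (31 − 11).
Full months from June 2071 through October 2073 contribute their day counts.
Then 6 days into November 2073.
Total: 20 + 30 + 31 + 31 + 30 + 31 + 30 + 31 + 31 + 29 + 31 + 30 + 31 + 30 + 31 + 31 + 30 + 31 + 30 + 31 + 31 + 28 + 31 + 30 + 31 + 30 + 31 + 31 + 30 + 31 + 6 = 910.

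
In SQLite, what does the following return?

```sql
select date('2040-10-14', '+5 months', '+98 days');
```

Adding +5 months to 2040-10-14 gives 2041-03-14.
Applying '+98 days' to 2041-03-14: counting 98 days forward gives 2041-06-20.

2041-06-20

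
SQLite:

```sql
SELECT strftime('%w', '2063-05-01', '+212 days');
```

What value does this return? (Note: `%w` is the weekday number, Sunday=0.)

First apply '+212 days': 2063-05-01 → 2063-11-29.
2063-11-29 is a Thursday; with Sunday=0 that is 4.

4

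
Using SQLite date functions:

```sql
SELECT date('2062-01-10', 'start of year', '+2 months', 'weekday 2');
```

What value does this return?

2062-03-07

`start of year` rewinds 2062-01-10 to 2062-01-01.
Adding +2 months to 2062-01-01 gives 2062-03-01.
`weekday 2` advances to the next Tuesday; 2062-03-01 is a Wednesday, so it moves forward to 2062-03-07.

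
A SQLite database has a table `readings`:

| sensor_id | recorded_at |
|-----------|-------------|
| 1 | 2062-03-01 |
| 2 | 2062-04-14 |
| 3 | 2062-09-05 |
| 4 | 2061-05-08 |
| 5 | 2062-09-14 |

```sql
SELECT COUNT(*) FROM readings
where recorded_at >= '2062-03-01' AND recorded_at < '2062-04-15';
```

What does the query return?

2

Rows in [2062-03-01, 2062-04-15): 2062-03-01, 2062-04-14 → 2 rows.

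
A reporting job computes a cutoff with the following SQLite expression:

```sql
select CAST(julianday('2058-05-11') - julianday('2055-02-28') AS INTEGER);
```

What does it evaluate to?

0 days remain in February 2055 after the 28th (28 − 28).
Full months from March 2055 through April 2058 contribute their day counts.
Then 11 days into May 2058.
Total: 0 + 31 + 30 + 31 + 30 + 31 + 31 + 30 + 31 + 30 + 31 + 31 + 29 + 31 + 30 + 31 + 30 + 31 + 31 + 30 + 31 + 30 + 31 + 31 + 28 + 31 + 30 + 31 + 30 + 31 + 31 + 30 + 31 + 30 + 31 + 31 + 28 + 31 + 30 + 11 = 1168.

1168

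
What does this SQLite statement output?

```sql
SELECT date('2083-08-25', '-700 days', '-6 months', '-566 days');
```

2079-09-05

Applying '-700 days' to 2083-08-25: counting 700 days back gives 2081-09-24.
Adding -6 months to 2081-09-24 gives 2081-03-24.
Applying '-566 days' to 2081-03-24: counting 566 days back gives 2079-09-05.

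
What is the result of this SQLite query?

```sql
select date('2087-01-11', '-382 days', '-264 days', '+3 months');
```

Applying '-382 days' to 2087-01-11: counting 382 days back gives 2085-12-25.
Applying '-264 days' to 2085-12-25: counting 264 days back gives 2085-04-05.
Adding +3 months to 2085-04-05 gives 2085-07-05.

2085-07-05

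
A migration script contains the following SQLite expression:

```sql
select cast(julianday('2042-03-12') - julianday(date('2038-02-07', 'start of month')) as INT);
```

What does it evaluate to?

1500

`start of month` rewinds 2038-02-07 to 2038-02-01.
27 days remain in February 2038 after the 1st (28 − 1).
Full months from March 2038 through February 2042 contribute their day counts.
Then 12 days into March 2042.
Total: 27 + 31 + 30 + 31 + 30 + 31 + 31 + 30 + 31 + 30 + 31 + 31 + 28 + 31 + 30 + 31 + 30 + 31 + 31 + 30 + 31 + 30 + 31 + 31 + 29 + 31 + 30 + 31 + 30 + 31 + 31 + 30 + 31 + 30 + 31 + 31 + 28 + 31 + 30 + 31 + 30 + 31 + 31 + 30 + 31 + 30 + 31 + 31 + 28 + 12 = 1500.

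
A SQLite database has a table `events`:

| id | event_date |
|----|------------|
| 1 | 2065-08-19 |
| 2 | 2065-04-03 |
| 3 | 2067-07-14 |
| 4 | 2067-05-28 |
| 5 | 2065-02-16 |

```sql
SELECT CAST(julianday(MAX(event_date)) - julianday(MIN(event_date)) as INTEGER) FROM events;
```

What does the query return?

MIN = 2065-02-16, MAX = 2067-07-14.
12 days remain in February 2065 after the 16th (28 − 16).
Full months from March 2065 through June 2067 contribute their day counts.
Then 14 days into July 2067.
Total: 12 + 31 + 30 + 31 + 30 + 31 + 31 + 30 + 31 + 30 + 31 + 31 + 28 + 31 + 30 + 31 + 30 + 31 + 31 + 30 + 31 + 30 + 31 + 31 + 28 + 31 + 30 + 31 + 30 + 14 = 878.

878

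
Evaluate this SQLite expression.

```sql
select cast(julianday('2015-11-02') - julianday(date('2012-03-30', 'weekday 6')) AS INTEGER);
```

`weekday 6` advances to the next Saturday; 2012-03-30 is a Friday, so it moves forward to 2012-03-31.
0 days remain in March 2012 after the 31st (31 − 31).
Full months from April 2012 through October 2015 contribute their day counts.
Then 2 days into November 2015.
Total: 0 + 30 + 31 + 30 + 31 + 31 + 30 + 31 + 30 + 31 + 31 + 28 + 31 + 30 + 31 + 30 + 31 + 31 + 30 + 31 + 30 + 31 + 31 + 28 + 31 + 30 + 31 + 30 + 31 + 31 + 30 + 31 + 30 + 31 + 31 + 28 + 31 + 30 + 31 + 30 + 31 + 31 + 30 + 31 + 2 = 1311.

1311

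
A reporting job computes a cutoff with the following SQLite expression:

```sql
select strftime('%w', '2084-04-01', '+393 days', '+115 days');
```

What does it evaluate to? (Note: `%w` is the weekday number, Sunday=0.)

First apply '+393 days', '+115 days': 2084-04-01 → 2085-08-22.
2085-08-22 is a Wednesday; with Sunday=0 that is 3.

3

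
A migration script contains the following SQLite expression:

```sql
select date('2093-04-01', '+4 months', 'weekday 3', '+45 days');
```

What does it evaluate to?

2093-09-19

Adding +4 months to 2093-04-01 gives 2093-08-01.
`weekday 3` advances to the next Wednesday; 2093-08-01 is a Saturday, so it moves forward to 2093-08-05.
Applying '+45 days' to 2093-08-05: counting 45 days forward gives 2093-09-19.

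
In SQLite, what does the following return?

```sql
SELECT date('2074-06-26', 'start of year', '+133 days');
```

2074-05-14

`start of year` rewinds 2074-06-26 to 2074-01-01.
Applying '+133 days' to 2074-01-01: counting 133 days forward gives 2074-05-14.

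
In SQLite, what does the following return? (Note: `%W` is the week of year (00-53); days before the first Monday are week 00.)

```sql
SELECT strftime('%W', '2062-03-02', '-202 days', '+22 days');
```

First apply '-202 days', '+22 days': 2062-03-02 → 2061-09-03.
2061-09-03 is a Saturday. SQLite's %W counts Mondays since the year started; the result is 35.

35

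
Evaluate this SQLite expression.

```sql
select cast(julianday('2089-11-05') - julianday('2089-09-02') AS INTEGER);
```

64

28 days remain in September 2089 after the 2nd (30 − 2).
October 2089: 31 days.
Then 5 days into November 2089.
Total: 28 + 31 + 5 = 64.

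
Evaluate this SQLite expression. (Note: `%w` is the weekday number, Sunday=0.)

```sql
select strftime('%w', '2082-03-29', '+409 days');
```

3

First apply '+409 days': 2082-03-29 → 2083-05-12.
2083-05-12 is a Wednesday; with Sunday=0 that is 3.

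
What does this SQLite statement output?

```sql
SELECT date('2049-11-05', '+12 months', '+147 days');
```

Adding +12 months to 2049-11-05 gives 2050-11-05.
Applying '+147 days' to 2050-11-05: counting 147 days forward gives 2051-04-01.

2051-04-01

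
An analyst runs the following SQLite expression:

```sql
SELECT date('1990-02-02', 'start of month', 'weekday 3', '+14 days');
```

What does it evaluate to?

`start of month` rewinds 1990-02-02 to 1990-02-01.
`weekday 3` advances to the next Wednesday; 1990-02-01 is a Thursday, so it moves forward to 1990-02-07.
Advancing 14 more days within February lands on 1990-02-21.

1990-02-21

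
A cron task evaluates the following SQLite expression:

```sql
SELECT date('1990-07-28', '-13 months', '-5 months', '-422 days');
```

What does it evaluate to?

1987-12-03

Adding -13 months to 1990-07-28 gives 1989-06-28.
Adding -5 months to 1989-06-28 gives 1989-01-28.
Applying '-422 days' to 1989-01-28: counting 422 days back gives 1987-12-03.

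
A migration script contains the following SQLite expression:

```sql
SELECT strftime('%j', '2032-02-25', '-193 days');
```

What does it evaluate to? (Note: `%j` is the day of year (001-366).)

228

First apply '-193 days': 2032-02-25 → 2031-08-16.
Day-of-year for 2031-08-16: days since 2031-01-01 inclusive = 228, zero-padded to 228.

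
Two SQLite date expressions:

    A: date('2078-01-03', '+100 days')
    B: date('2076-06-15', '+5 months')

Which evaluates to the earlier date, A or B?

B

A = 2078-04-13.
B = 2076-11-15.
B is earlier.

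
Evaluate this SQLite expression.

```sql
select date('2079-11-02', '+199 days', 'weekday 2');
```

Applying '+199 days' to 2079-11-02: counting 199 days forward gives 2080-05-19.
`weekday 2` advances to the next Tuesday; 2080-05-19 is a Sunday, so it moves forward to 2080-05-21.

2080-05-21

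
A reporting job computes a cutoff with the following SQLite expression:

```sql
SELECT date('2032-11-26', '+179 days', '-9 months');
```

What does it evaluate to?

2032-08-24

Applying '+179 days' to 2032-11-26: counting 179 days forward gives 2033-05-24.
Adding -9 months to 2033-05-24 gives 2032-08-24.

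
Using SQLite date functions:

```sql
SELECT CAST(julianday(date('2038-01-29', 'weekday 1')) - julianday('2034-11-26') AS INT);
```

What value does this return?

1163

`weekday 1` advances to the next Monday; 2038-01-29 is a Friday, so it moves forward to 2038-02-01.
4 days remain in November 2034 after the 26th (30 − 26).
Full months from December 2034 through January 2038 contribute their day counts.
Then 1 day into February 2038.
Total: 4 + 31 + 31 + 28 + 31 + 30 + 31 + 30 + 31 + 31 + 30 + 31 + 30 + 31 + 31 + 29 + 31 + 30 + 31 + 30 + 31 + 31 + 30 + 31 + 30 + 31 + 31 + 28 + 31 + 30 + 31 + 30 + 31 + 31 + 30 + 31 + 30 + 31 + 31 + 1 = 1163.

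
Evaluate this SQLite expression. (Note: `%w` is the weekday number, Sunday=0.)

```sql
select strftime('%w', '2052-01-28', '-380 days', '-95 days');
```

1

First apply '-380 days', '-95 days': 2052-01-28 → 2050-10-10.
2050-10-10 is a Monday; with Sunday=0 that is 1.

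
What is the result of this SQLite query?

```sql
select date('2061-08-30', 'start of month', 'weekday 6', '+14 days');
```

`start of month` rewinds 2061-08-30 to 2061-08-01.
`weekday 6` advances to the next Saturday; 2061-08-01 is a Monday, so it moves forward to 2061-08-06.
Advancing 14 more days within August lands on 2061-08-20.

2061-08-20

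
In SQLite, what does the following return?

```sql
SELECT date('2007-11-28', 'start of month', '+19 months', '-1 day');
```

`start of month` rewinds 2007-11-28 to 2007-11-01.
Adding +19 months to 2007-11-01 gives 2009-06-01.
Going back 1 day from 2009-06-01 reaches 2009-05-31 (last day of May, 31 days).

2009-05-31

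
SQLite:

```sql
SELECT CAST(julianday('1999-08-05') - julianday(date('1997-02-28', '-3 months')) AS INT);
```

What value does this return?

980

Adding -3 months to 1997-02-28 gives 1996-11-28.
2 days remain in November 1996 after the 28th (30 − 28).
Full months from December 1996 through July 1999 contribute their day counts.
Then 5 days into August 1999.
Total: 2 + 31 + 31 + 28 + 31 + 30 + 31 + 30 + 31 + 31 + 30 + 31 + 30 + 31 + 31 + 28 + 31 + 30 + 31 + 30 + 31 + 31 + 30 + 31 + 30 + 31 + 31 + 28 + 31 + 30 + 31 + 30 + 31 + 5 = 980.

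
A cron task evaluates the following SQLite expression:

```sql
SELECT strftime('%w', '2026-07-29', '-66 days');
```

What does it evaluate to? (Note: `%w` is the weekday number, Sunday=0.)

0

First apply '-66 days': 2026-07-29 → 2026-05-24.
2026-05-24 is a Sunday; with Sunday=0 that is 0.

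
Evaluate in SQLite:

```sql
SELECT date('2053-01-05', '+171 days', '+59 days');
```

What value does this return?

Applying '+171 days' to 2053-01-05: counting 171 days forward gives 2053-06-25.
Applying '+59 days' to 2053-06-25: counting 59 days forward gives 2053-08-23.

2053-08-23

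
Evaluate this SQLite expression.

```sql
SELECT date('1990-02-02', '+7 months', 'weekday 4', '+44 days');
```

1990-10-20

Adding +7 months to 1990-02-02 gives 1990-09-02.
`weekday 4` advances to the next Thursday; 1990-09-02 is a Sunday, so it moves forward to 1990-09-06.
Applying '+44 days' to 1990-09-06: counting 44 days forward gives 1990-10-20.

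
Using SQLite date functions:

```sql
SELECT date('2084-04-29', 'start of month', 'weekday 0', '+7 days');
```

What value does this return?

2084-04-09

`start of month` rewinds 2084-04-29 to 2084-04-01.
`weekday 0` advances to the next Sunday; 2084-04-01 is a Saturday, so it moves forward to 2084-04-02.
Advancing 7 more days within April lands on 2084-04-09.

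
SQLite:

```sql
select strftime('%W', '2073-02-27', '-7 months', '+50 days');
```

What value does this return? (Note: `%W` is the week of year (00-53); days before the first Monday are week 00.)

First apply '-7 months', '+50 days': 2073-02-27 → 2072-09-15.
2072-09-15 is a Thursday. SQLite's %W counts Mondays since the year started; the result is 37.

37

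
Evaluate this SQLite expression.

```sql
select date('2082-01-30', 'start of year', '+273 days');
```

`start of year` rewinds 2082-01-30 to 2082-01-01.
Applying '+273 days' to 2082-01-01: counting 273 days forward gives 2082-10-01.

2082-10-01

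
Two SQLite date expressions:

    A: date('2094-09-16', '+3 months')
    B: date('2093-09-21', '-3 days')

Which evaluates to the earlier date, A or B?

A = 2094-12-16.
B = 2093-09-18.
B is earlier.

B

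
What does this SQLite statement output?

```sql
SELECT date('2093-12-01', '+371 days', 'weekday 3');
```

2094-12-08

Applying '+371 days' to 2093-12-01: counting 371 days forward gives 2094-12-07.
`weekday 3` advances to the next Wednesday; 2094-12-07 is a Tuesday, so it moves forward to 2094-12-08.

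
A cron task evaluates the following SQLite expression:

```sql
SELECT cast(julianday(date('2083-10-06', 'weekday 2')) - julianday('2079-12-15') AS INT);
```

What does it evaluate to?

1397

`weekday 2` advances to the next Tuesday; 2083-10-06 is a Wednesday, so it moves forward to 2083-10-12.
16 days remain in December 2079 after the 15th (31 − 15).
Full months from January 2080 through September 2083 contribute their day counts.
Then 12 days into October 2083.
Total: 16 + 31 + 29 + 31 + 30 + 31 + 30 + 31 + 31 + 30 + 31 + 30 + 31 + 31 + 28 + 31 + 30 + 31 + 30 + 31 + 31 + 30 + 31 + 30 + 31 + 31 + 28 + 31 + 30 + 31 + 30 + 31 + 31 + 30 + 31 + 30 + 31 + 31 + 28 + 31 + 30 + 31 + 30 + 31 + 31 + 30 + 12 = 1397.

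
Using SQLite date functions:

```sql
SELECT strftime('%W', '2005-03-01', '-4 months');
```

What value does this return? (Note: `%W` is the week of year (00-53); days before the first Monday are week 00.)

First apply '-4 months': 2005-03-01 → 2004-11-01.
2004-11-01 is a Monday. SQLite's %W counts Mondays since the year started; the result is 44.

44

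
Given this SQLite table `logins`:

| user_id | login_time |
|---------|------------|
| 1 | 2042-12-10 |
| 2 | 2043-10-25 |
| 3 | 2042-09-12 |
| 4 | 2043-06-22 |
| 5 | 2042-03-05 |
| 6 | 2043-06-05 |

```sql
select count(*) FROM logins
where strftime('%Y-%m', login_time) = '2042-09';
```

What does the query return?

1

Rows with year-month 2042-09: 2042-09-12 → 1.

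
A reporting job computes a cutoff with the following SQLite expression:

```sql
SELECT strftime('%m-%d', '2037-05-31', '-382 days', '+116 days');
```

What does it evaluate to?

09-07

First apply '-382 days', '+116 days': 2037-05-31 → 2036-09-07.
`%m-%d` extracts the month-day: 09-07.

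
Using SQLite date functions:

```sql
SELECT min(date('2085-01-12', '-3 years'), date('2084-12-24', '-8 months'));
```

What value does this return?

date('2085-01-12', '-3 years') → 2082-01-12.
date('2084-12-24', '-8 months') → 2084-04-24.
Earlier of the two is 2082-01-12.

2082-01-12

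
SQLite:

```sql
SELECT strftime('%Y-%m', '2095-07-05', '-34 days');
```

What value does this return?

2095-06

First apply '-34 days': 2095-07-05 → 2095-06-01.
`%Y-%m` extracts the year-month: 2095-06.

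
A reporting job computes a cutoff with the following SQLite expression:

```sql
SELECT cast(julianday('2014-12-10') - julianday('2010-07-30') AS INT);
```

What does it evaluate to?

1594

1 day remains in July 2010 after the 30th (31 − 30).
Full months from August 2010 through November 2014 contribute their day counts.
Then 10 days into December 2014.
Total: 1 + 31 + 30 + 31 + 30 + 31 + 31 + 28 + 31 + 30 + 31 + 30 + 31 + 31 + 30 + 31 + 30 + 31 + 31 + 29 + 31 + 30 + 31 + 30 + 31 + 31 + 30 + 31 + 30 + 31 + 31 + 28 + 31 + 30 + 31 + 30 + 31 + 31 + 30 + 31 + 30 + 31 + 31 + 28 + 31 + 30 + 31 + 30 + 31 + 31 + 30 + 31 + 30 + 10 = 1594.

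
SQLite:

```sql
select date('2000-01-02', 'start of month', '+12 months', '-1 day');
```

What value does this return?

2000-12-31

`start of month` rewinds 2000-01-02 to 2000-01-01.
Adding +12 months to 2000-01-01 gives 2001-01-01.
Going back 1 day from 2001-01-01 reaches 2000-12-31 (last day of December, 31 days).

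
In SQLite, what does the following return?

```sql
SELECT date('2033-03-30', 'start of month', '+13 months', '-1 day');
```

`start of month` rewinds 2033-03-30 to 2033-03-01.
Adding +13 months to 2033-03-01 gives 2034-04-01.
Going back 1 day from 2034-04-01 reaches 2034-03-31 (last day of March, 31 days).

2034-03-31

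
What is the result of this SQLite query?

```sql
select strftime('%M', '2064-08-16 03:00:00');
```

00

`%M` extracts the 2-digit minute: 00.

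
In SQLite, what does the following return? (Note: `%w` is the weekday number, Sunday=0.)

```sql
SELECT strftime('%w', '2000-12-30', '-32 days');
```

2

First apply '-32 days': 2000-12-30 → 2000-11-28.
2000-11-28 is a Tuesday; with Sunday=0 that is 2.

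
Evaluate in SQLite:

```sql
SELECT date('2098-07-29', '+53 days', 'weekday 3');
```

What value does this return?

2098-09-24

Applying '+53 days' to 2098-07-29: counting 53 days forward gives 2098-09-20.
`weekday 3` advances to the next Wednesday; 2098-09-20 is a Saturday, so it moves forward to 2098-09-24.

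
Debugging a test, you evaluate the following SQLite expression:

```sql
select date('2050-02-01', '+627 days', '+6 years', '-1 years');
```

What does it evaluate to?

2056-10-21

Applying '+627 days' to 2050-02-01: counting 627 days forward gives 2051-10-21.
Adding +6 years to 2051-10-21 gives 2057-10-21.
Adding -1 year to 2057-10-21 gives 2056-10-21.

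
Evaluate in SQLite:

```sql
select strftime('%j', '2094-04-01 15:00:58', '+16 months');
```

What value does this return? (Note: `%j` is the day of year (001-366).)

213

First apply '+16 months': 2094-04-01 15:00:58 → 2095-08-01 15:00:58.
Day-of-year for 2095-08-01: days since 2095-01-01 inclusive = 213, zero-padded to 213.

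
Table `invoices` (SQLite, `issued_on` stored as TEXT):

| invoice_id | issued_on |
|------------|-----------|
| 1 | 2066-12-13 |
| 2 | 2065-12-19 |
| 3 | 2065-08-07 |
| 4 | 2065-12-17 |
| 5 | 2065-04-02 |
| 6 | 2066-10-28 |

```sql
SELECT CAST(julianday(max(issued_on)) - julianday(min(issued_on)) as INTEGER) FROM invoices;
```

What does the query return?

MIN = 2065-04-02, MAX = 2066-12-13.
28 days remain in April 2065 after the 2nd (30 − 2).
Full months from May 2065 through November 2066 contribute their day counts.
Then 13 days into December 2066.
Total: 28 + 31 + 30 + 31 + 31 + 30 + 31 + 30 + 31 + 31 + 28 + 31 + 30 + 31 + 30 + 31 + 31 + 30 + 31 + 30 + 13 = 620.

620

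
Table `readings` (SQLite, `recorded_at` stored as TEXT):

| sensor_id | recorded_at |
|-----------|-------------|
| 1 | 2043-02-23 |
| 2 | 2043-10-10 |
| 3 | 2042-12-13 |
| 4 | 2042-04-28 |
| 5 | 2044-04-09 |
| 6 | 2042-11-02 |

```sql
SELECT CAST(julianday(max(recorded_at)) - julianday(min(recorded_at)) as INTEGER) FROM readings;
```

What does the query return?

712

MIN = 2042-04-28, MAX = 2044-04-09.
2 days remain in April 2042 after the 28th (30 − 28).
Full months from May 2042 through March 2044 contribute their day counts.
Then 9 days into April 2044.
Total: 2 + 31 + 30 + 31 + 31 + 30 + 31 + 30 + 31 + 31 + 28 + 31 + 30 + 31 + 30 + 31 + 31 + 30 + 31 + 30 + 31 + 31 + 29 + 31 + 9 = 712.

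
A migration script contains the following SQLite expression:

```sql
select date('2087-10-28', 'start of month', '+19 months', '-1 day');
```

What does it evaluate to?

`start of month` rewinds 2087-10-28 to 2087-10-01.
Adding +19 months to 2087-10-01 gives 2089-05-01.
Going back 1 day from 2089-05-01 reaches 2089-04-30 (last day of April, 30 days).

2089-04-30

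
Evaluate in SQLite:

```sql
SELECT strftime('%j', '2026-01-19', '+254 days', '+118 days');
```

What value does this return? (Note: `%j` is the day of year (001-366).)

First apply '+254 days', '+118 days': 2026-01-19 → 2027-01-26.
Day-of-year for 2027-01-26: days since 2027-01-01 inclusive = 26, zero-padded to 026.

026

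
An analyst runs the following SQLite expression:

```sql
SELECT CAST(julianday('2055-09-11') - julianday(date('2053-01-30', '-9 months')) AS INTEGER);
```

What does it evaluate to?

Adding -9 months to 2053-01-30 gives 2052-04-30.
0 days remain in April 2052 after the 30th (30 − 30).
Full months from May 2052 through August 2055 contribute their day counts.
Then 11 days into September 2055.
Total: 0 + 31 + 30 + 31 + 31 + 30 + 31 + 30 + 31 + 31 + 28 + 31 + 30 + 31 + 30 + 31 + 31 + 30 + 31 + 30 + 31 + 31 + 28 + 31 + 30 + 31 + 30 + 31 + 31 + 30 + 31 + 30 + 31 + 31 + 28 + 31 + 30 + 31 + 30 + 31 + 31 + 11 = 1229.

1229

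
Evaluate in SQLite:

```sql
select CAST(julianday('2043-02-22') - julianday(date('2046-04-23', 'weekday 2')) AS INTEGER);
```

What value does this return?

-1157

`weekday 2` advances to the next Tuesday; 2046-04-23 is a Monday, so it moves forward to 2046-04-24.
6 days remain in February 2043 after the 22nd (28 − 22).
Full months from March 2043 through March 2046 contribute their day counts.
Then 24 days into April 2046.
Total: 6 + 31 + 30 + 31 + 30 + 31 + 31 + 30 + 31 + 30 + 31 + 31 + 29 + 31 + 30 + 31 + 30 + 31 + 31 + 30 + 31 + 30 + 31 + 31 + 28 + 31 + 30 + 31 + 30 + 31 + 31 + 30 + 31 + 30 + 31 + 31 + 28 + 31 + 24 = 1157.
The subtraction is earlier − later, so the result is −1157 → -1157.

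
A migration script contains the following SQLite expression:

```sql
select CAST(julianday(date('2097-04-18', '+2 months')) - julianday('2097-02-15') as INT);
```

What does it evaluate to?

123

Adding +2 months to 2097-04-18 gives 2097-06-18.
13 days remain in February 2097 after the 15th (28 − 15).
March 2097: 31 days.
April 2097: 30 days.
May 2097: 31 days.
Then 18 days into June 2097.
Total: 13 + 31 + 30 + 31 + 18 = 123.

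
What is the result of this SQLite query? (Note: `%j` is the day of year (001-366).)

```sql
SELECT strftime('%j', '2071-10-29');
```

Day-of-year for 2071-10-29: days since 2071-01-01 inclusive = 302, zero-padded to 302.

302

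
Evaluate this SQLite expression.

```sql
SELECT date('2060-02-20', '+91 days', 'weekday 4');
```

Applying '+91 days' to 2060-02-20: counting 91 days forward gives 2060-05-21.
`weekday 4` advances to the next Thursday; 2060-05-21 is a Friday, so it moves forward to 2060-05-27.

2060-05-27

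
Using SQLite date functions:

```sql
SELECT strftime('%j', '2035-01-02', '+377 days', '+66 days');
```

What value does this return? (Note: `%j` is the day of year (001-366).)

080

First apply '+377 days', '+66 days': 2035-01-02 → 2036-03-20.
Day-of-year for 2036-03-20: days since 2036-01-01 inclusive = 80, zero-padded to 080.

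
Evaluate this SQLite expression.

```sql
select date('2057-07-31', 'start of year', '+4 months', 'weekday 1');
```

`start of year` rewinds 2057-07-31 to 2057-01-01.
Adding +4 months to 2057-01-01 gives 2057-05-01.
`weekday 1` advances to the next Monday; 2057-05-01 is a Tuesday, so it moves forward to 2057-05-07.

2057-05-07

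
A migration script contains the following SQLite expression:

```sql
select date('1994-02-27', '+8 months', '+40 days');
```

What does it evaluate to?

1994-12-06

Adding +8 months to 1994-02-27 gives 1994-10-27.
October 1994 has 31 days; 4 remain after the 27th, so 5 days reach 1994-11-01.
November 1994 has 30 days; 29 remain after the 1st, so 30 days reach 1994-12-01.
Advancing 5 more days within December lands on 1994-12-06.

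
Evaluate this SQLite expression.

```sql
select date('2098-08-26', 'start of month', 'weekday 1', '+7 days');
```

2098-08-11

`start of month` rewinds 2098-08-26 to 2098-08-01.
`weekday 1` advances to the next Monday; 2098-08-01 is a Friday, so it moves forward to 2098-08-04.
Advancing 7 more days within August lands on 2098-08-11.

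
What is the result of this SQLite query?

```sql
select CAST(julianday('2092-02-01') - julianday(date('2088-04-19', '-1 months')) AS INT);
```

1414

Adding -1 month to 2088-04-19 gives 2088-03-19.
12 days remain in March 2088 after the 19th (31 − 19).
Full months from April 2088 through January 2092 contribute their day counts.
Then 1 day into February 2092.
Total: 12 + 30 + 31 + 30 + 31 + 31 + 30 + 31 + 30 + 31 + 31 + 28 + 31 + 30 + 31 + 30 + 31 + 31 + 30 + 31 + 30 + 31 + 31 + 28 + 31 + 30 + 31 + 30 + 31 + 31 + 30 + 31 + 30 + 31 + 31 + 28 + 31 + 30 + 31 + 30 + 31 + 31 + 30 + 31 + 30 + 31 + 31 + 1 = 1414.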